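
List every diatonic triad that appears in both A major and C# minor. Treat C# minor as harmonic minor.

A, C#m, F#m

Triads in A major: A (I), Bm (ii), C#m (iii), D (IV), E (V), F#m (vi), G#dim (vii°).
Triads in C# minor (harmonic minor): C#m (i), D#dim (ii°), Eaug (III+), F#m (iv), G# (V), A (VI), B#dim (vii°).
Shared triads with their functions: A (I in A major, VI in C# minor); C#m (iii in A major, i in C# minor); F#m (vi in A major, iv in C# minor).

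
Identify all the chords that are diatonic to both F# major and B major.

F#, G#m, B, D#m

Triads in F# major: F# (I), G#m (ii), A#m (iii), B (IV), C# (V), D#m (vi), E#dim (vii°).
Triads in B major: B (I), C#m (ii), D#m (iii), E (IV), F# (V), G#m (vi), A#dim (vii°).
Shared triads with their functions: F# (I in F# major, V in B major); G#m (ii in F# major, vi in B major); B (IV in F# major, I in B major); D#m (vi in F# major, iii in B major).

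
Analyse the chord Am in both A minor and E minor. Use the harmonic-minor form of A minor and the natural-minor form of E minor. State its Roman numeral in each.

i in A minor; iv in E minor

The scale of A minor (harmonic minor) is A B C D E F G#; A is degree 1, and the triad built there (A-C-E) is minor, so it is i.
The scale of E minor (natural minor) is E F# G A B C D; A is degree 4, and the triad built there (A-C-E) is minor, so it is iv.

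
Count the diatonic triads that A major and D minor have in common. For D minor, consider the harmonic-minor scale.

Diatonic triads of A major: A (I), Bm (ii), C♯m (iii), D (IV), E (V), F♯m (vi), G♯dim (vii°).
Diatonic triads of D minor (harmonic minor): Dm (i), Edim (ii°), Faug (III+), Gm (iv), A (V), B♭ (VI), C♯dim (vii°).
Matching root and quality in both lists: A.
That gives 1 common triad.

1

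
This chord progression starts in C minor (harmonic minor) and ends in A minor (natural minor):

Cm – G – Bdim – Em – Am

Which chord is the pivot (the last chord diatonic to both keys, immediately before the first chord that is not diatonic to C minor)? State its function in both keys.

Bdim — vii° in C minor, ii° in A minor

Chords diatonic to C minor: Cm, Ddim, Ebaug, Fm, G, Ab, Bdim.
Reading the progression, the first chord not in that set is Em, so the modulation leaves C minor there.
The chord immediately before Em is Bdim, which is diatonic to both keys: vii° in C minor and ii° in A minor.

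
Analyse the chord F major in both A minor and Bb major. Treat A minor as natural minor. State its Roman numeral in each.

VI in A minor; V in Bb major

The scale of A minor (natural minor) is A B C D E F G; F is degree 6, and the triad built there (F-A-C) is major, so it is VI.
The scale of Bb major is Bb C D Eb F G A; F is degree 5, and the triad built there (F-A-C) is major, so it is V.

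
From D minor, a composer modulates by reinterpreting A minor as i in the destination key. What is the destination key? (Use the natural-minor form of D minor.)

The numeral i denotes a minor triad on scale degree 1. With A on degree 1, the tonic of the new key is A.
Degree 1 carries a minor triad in minor keys, so the destination is A minor.
Check: the diatonic triads of A minor (natural minor) are Am (i), Bdim (ii°), C (III), Dm (iv), Em (v), F (VI), G (VII) — A minor is indeed i.

A minor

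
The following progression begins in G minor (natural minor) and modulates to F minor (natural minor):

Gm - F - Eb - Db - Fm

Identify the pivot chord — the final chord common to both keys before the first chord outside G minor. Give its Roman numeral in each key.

Chords diatonic to G minor: Gm, Adim, Bb, Cm, Dm, Eb, F.
Reading the progression, the first chord not in that set is Db, so the modulation leaves G minor there.
The chord immediately before Db is Eb, which is diatonic to both keys: VI in G minor and VII in F minor.

Eb — VI in G minor, VII in F minor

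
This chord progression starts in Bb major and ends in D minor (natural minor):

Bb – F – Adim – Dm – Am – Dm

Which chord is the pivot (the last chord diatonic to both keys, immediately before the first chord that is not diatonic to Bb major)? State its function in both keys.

Dm — iii in Bb major, i in D minor

Chords diatonic to Bb major: Bb, Cm, Dm, Eb, F, Gm, Adim.
Reading the progression, the first chord not in that set is Am, so the modulation leaves Bb major there.
The chord immediately before Am is Dm, which is diatonic to both keys: iii in Bb major and i in D minor.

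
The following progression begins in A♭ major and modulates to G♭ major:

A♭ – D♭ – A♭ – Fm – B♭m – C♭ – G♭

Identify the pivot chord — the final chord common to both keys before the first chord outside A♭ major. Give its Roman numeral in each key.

Chords diatonic to A♭ major: A♭, B♭m, Cm, D♭, E♭, Fm, Gdim.
Reading the progression, the first chord not in that set is C♭, so the modulation leaves A♭ major there.
The chord immediately before C♭ is B♭m, which is diatonic to both keys: ii in A♭ major and iii in G♭ major.

B♭m — ii in A♭ major, iii in G♭ major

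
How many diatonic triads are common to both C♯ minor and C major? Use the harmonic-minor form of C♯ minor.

0

Diatonic triads of C♯ minor (harmonic minor): C♯m (i), D♯dim (ii°), Eaug (III+), F♯m (iv), G♯ (V), A (VI), B♯dim (vii°).
Diatonic triads of C major: C (I), Dm (ii), Em (iii), F (IV), G (V), Am (vi), Bdim (vii°).
No triad has the same root and quality in both keys.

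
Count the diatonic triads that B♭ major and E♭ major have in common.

4

Diatonic triads of B♭ major: B♭ (I), Cm (ii), Dm (iii), E♭ (IV), F (V), Gm (vi), Adim (vii°).
Diatonic triads of E♭ major: E♭ (I), Fm (ii), Gm (iii), A♭ (IV), B♭ (V), Cm (vi), Ddim (vii°).
Matching root and quality in both lists: B♭, Cm, E♭, Gm.
That gives 4 common triads.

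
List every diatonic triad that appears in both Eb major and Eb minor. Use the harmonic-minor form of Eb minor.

Triads in Eb major: Eb (I), Fm (ii), Gm (iii), Ab (IV), Bb (V), Cm (vi), Ddim (vii°).
Triads in Eb minor (harmonic minor): Ebm (i), Fdim (ii°), Gbaug (III+), Abm (iv), Bb (V), Cb (VI), Ddim (vii°).
Shared triads with their functions: Bb (V in Eb major, V in Eb minor); Ddim (vii° in Eb major, vii° in Eb minor).

Bb, Ddim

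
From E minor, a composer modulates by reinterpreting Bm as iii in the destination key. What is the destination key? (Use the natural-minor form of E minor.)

G major

The numeral iii denotes a minor triad on scale degree 3. With B on degree 3, the tonic of the new key is G.
Degree 3 carries a minor triad in major keys, so the destination is G major.
Check: the diatonic triads of G major are G (I), Am (ii), Bm (iii), C (IV), D (V), Em (vi), F#dim (vii°) — Bm is indeed iii.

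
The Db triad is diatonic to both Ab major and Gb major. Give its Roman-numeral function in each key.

The scale of Ab major is Ab Bb C Db Eb F G; Db is degree 4, and the triad built there (Db-F-Ab) is major, so it is IV.
The scale of Gb major is Gb Ab Bb Cb Db Eb F; Db is degree 5, and the triad built there (Db-F-Ab) is major, so it is V.

IV in Ab major; V in Gb major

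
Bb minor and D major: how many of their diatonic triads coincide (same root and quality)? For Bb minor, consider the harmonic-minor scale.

Diatonic triads of Bb minor (harmonic minor): Bbm (i), Cdim (ii°), Dbaug (III+), Ebm (iv), F (V), Gb (VI), Adim (vii°).
Diatonic triads of D major: D (I), Em (ii), F#m (iii), G (IV), A (V), Bm (vi), C#dim (vii°).
No triad has the same root and quality in both keys.

0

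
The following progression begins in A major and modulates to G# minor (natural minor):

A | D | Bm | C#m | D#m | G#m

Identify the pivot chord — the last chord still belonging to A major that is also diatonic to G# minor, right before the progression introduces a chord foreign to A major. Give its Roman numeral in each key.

C#m — iii in A major, iv in G# minor

Chords diatonic to A major: A, Bm, C#m, D, E, F#m, G#dim.
Reading the progression, the first chord not in that set is D#m, so the modulation leaves A major there.
The chord immediately before D#m is C#m, which is diatonic to both keys: iii in A major and iv in G# minor.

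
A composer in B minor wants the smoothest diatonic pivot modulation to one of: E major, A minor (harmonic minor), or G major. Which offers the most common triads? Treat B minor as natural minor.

G major

Triads of B minor (natural minor): Bm (i), C#dim (ii°), D (III), Em (iv), F#m (v), G (VI), A (VII).
E major shares 2: F#m, A.
A minor (harmonic minor) shares 0: none.
G major shares 4: Bm, D, Em, G.
The most common triads (4) are shared with G major.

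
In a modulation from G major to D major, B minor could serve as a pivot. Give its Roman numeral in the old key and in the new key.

The scale of G major is G A B C D E F#; B is degree 3, and the triad built there (B-D-F#) is minor, so it is iii.
The scale of D major is D E F# G A B C#; B is degree 6, and the triad built there (B-D-F#) is minor, so it is vi.

iii in G major; vi in D major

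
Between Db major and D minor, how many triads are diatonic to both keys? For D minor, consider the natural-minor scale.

0

Diatonic triads of Db major: Db (I), Ebm (ii), Fm (iii), Gb (IV), Ab (V), Bbm (vi), Cdim (vii°).
Diatonic triads of D minor (natural minor): Dm (i), Edim (ii°), F (III), Gm (iv), Am (v), Bb (VI), C (VII).
No triad has the same root and quality in both keys.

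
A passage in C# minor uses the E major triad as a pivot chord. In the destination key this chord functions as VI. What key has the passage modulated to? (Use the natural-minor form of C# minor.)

The numeral VI denotes a major triad on scale degree 6. With E on degree 6, the tonic of the new key is G#.
Degree 6 carries a major triad in minor keys, so the destination is G# minor.
Check: the diatonic triads of G# minor (natural minor) are G#m (i), A#dim (ii°), B (III), C#m (iv), D#m (v), E (VI), F# (VII) — E major is indeed VI.

G# minor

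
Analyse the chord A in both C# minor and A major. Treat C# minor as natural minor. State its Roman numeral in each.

VI in C# minor; I in A major

The scale of C# minor (natural minor) is C# D# E F# G# A B; A is degree 6, and the triad built there (A-C#-E) is major, so it is VI.
The scale of A major is A B C# D E F# G#; A is degree 1, and the triad built there (A-C#-E) is major, so it is I.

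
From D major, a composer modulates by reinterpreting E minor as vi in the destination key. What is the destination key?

G major

The numeral vi denotes a minor triad on scale degree 6. With E on degree 6, the tonic of the new key is G.
Degree 6 carries a minor triad in major keys, so the destination is G major.
Check: the diatonic triads of G major are G (I), Am (ii), Bm (iii), C (IV), D (V), Em (vi), F#dim (vii°) — E minor is indeed vi.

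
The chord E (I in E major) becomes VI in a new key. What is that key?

The numeral VI denotes a major triad on scale degree 6. With E on degree 6, the tonic of the new key is G♯.
Degree 6 carries a major triad in minor keys, so the destination is G♯ minor.
Check: the diatonic triads of G♯ minor (natural minor) are G♯m (i), A♯dim (ii°), B (III), C♯m (iv), D♯m (v), E (VI), F♯ (VII) — E is indeed VI.

G♯ minor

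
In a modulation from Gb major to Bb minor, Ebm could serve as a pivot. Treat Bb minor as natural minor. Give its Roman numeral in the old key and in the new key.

vi in Gb major; iv in Bb minor

The scale of Gb major is Gb Ab Bb Cb Db Eb F; Eb is degree 6, and the triad built there (Eb-Gb-Bb) is minor, so it is vi.
The scale of Bb minor (natural minor) is Bb C Db Eb F Gb Ab; Eb is degree 4, and the triad built there (Eb-Gb-Bb) is minor, so it is iv.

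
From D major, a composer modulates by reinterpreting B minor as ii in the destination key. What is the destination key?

The numeral ii denotes a minor triad on scale degree 2. With B on degree 2, the tonic of the new key is A.
Degree 2 carries a minor triad in major keys, so the destination is A major.
Check: the diatonic triads of A major are A (I), Bm (ii), C#m (iii), D (IV), E (V), F#m (vi), G#dim (vii°) — B minor is indeed ii.

A major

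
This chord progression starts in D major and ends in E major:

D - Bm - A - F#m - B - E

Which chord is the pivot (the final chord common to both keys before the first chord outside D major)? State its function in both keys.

Chords diatonic to D major: D, Em, F#m, G, A, Bm, C#dim.
Reading the progression, the first chord not in that set is B, so the modulation leaves D major there.
The chord immediately before B is F#m, which is diatonic to both keys: iii in D major and ii in E major.

F#m — iii in D major, ii in E major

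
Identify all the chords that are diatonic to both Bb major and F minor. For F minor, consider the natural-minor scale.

Triads in Bb major: Bb major (I), C minor (ii), D minor (iii), Eb major (IV), F major (V), G minor (vi), A diminished (vii°).
Triads in F minor (natural minor): F minor (i), G diminished (ii°), Ab major (III), Bb minor (iv), C minor (v), Db major (VI), Eb major (VII).
Shared triads with their functions: C minor (ii in Bb major, v in F minor); Eb major (IV in Bb major, VII in F minor).

Cm, Eb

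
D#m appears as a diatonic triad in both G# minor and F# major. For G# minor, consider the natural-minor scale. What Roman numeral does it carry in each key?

v in G# minor; vi in F# major

The scale of G# minor (natural minor) is G# A# B C# D# E F#; D# is degree 5, and the triad built there (D#-F#-A#) is minor, so it is v.
The scale of F# major is F# G# A# B C# D# E#; D# is degree 6, and the triad built there (D#-F#-A#) is minor, so it is vi.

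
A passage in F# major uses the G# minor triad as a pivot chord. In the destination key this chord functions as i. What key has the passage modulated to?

G# minor

The numeral i denotes a minor triad on scale degree 1. With G# on degree 1, the tonic of the new key is G#.
Degree 1 carries a minor triad in minor keys, so the destination is G# minor.
Check: the diatonic triads of G# minor (natural minor) are G#m (i), A#dim (ii°), B (III), C#m (iv), D#m (v), E (VI), F# (VII) — G# minor is indeed i.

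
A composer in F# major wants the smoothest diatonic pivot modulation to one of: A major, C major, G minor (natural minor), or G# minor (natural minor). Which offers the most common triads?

G# minor

Triads of F# major: F# (I), G#m (ii), A#m (iii), B (IV), C# (V), D#m (vi), E#dim (vii°).
A major shares 0: none.
C major shares 0: none.
G minor (natural minor) shares 0: none.
G# minor (natural minor) shares 4: F#, G#m, B, D#m.
The most common triads (4) are shared with G# minor.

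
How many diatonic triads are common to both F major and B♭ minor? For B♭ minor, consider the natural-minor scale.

Diatonic triads of F major: F major (I), G minor (ii), A minor (iii), B♭ major (IV), C major (V), D minor (vi), E diminished (vii°).
Diatonic triads of B♭ minor (natural minor): B♭ minor (i), C diminished (ii°), D♭ major (III), E♭ minor (iv), F minor (v), G♭ major (VI), A♭ major (VII).
No triad has the same root and quality in both keys.

0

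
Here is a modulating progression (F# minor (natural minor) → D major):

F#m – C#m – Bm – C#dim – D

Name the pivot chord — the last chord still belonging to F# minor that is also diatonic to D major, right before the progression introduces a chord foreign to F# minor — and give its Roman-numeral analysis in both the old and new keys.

Bm — iv in F# minor, vi in D major

Chords diatonic to F# minor: F#m, G#dim, A, Bm, C#m, D, E.
Reading the progression, the first chord not in that set is C#dim, so the modulation leaves F# minor there.
The chord immediately before C#dim is Bm, which is diatonic to both keys: iv in F# minor and vi in D major.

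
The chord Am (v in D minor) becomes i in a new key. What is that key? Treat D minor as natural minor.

A minor

The numeral i denotes a minor triad on scale degree 1. With A on degree 1, the tonic of the new key is A.
Degree 1 carries a minor triad in minor keys, so the destination is A minor.
Check: the diatonic triads of A minor (natural minor) are Am (i), Bdim (ii°), C (III), Dm (iv), Em (v), F (VI), G (VII) — Am is indeed i.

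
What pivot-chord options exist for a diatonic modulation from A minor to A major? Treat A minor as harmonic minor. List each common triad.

Triads in A minor (harmonic minor): Am (i), Bdim (ii°), Caug (III+), Dm (iv), E (V), F (VI), G#dim (vii°).
Triads in A major: A (I), Bm (ii), C#m (iii), D (IV), E (V), F#m (vi), G#dim (vii°).
Shared triads with their functions: E (V in A minor, V in A major); G#dim (vii° in A minor, vii° in A major).

E, G#dim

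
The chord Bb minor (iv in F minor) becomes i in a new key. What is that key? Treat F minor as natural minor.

The numeral i denotes a minor triad on scale degree 1. With Bb on degree 1, the tonic of the new key is Bb.
Degree 1 carries a minor triad in minor keys, so the destination is Bb minor.
Check: the diatonic triads of Bb minor (natural minor) are Bbm (i), Cdim (ii°), Db (III), Ebm (iv), Fm (v), Gb (VI), Ab (VII) — Bb minor is indeed i.

Bb minor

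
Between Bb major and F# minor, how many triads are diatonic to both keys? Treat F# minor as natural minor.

0

Diatonic triads of Bb major: Bb major (I), C minor (ii), D minor (iii), Eb major (IV), F major (V), G minor (vi), A diminished (vii°).
Diatonic triads of F# minor (natural minor): F# minor (i), G# diminished (ii°), A major (III), B minor (iv), C# minor (v), D major (VI), E major (VII).
No triad has the same root and quality in both keys.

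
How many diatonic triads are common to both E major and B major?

4

Diatonic triads of E major: E (I), F♯m (ii), G♯m (iii), A (IV), B (V), C♯m (vi), D♯dim (vii°).
Diatonic triads of B major: B (I), C♯m (ii), D♯m (iii), E (IV), F♯ (V), G♯m (vi), A♯dim (vii°).
Matching root and quality in both lists: E, G♯m, B, C♯m.
That gives 4 common triads.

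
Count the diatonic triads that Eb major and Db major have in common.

Diatonic triads of Eb major: Eb major (I), F minor (ii), G minor (iii), Ab major (IV), Bb major (V), C minor (vi), D diminished (vii°).
Diatonic triads of Db major: Db major (I), Eb minor (ii), F minor (iii), Gb major (IV), Ab major (V), Bb minor (vi), C diminished (vii°).
Matching root and quality in both lists: F minor, Ab major.
That gives 2 common triads.

2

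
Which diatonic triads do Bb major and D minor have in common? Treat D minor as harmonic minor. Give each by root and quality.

Triads in Bb major: Bb (I), Cm (ii), Dm (iii), Eb (IV), F (V), Gm (vi), Adim (vii°).
Triads in D minor (harmonic minor): Dm (i), Edim (ii°), Faug (III+), Gm (iv), A (V), Bb (VI), C#dim (vii°).
Shared triads with their functions: Bb (I in Bb major, VI in D minor); Dm (iii in Bb major, i in D minor); Gm (vi in Bb major, iv in D minor).

Bb, Dm, Gm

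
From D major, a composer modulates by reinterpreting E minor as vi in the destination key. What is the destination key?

The numeral vi denotes a minor triad on scale degree 6. With E on degree 6, the tonic of the new key is G.
Degree 6 carries a minor triad in major keys, so the destination is G major.
Check: the diatonic triads of G major are G (I), Am (ii), Bm (iii), C (IV), D (V), Em (vi), F#dim (vii°) — E minor is indeed vi.

G major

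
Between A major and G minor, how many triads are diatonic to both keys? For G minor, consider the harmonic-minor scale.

1

Diatonic triads of A major: A major (I), B minor (ii), C# minor (iii), D major (IV), E major (V), F# minor (vi), G# diminished (vii°).
Diatonic triads of G minor (harmonic minor): G minor (i), A diminished (ii°), Bb augmented (III+), C minor (iv), D major (V), Eb major (VI), F# diminished (vii°).
Matching root and quality in both lists: D major.
That gives 1 common triad.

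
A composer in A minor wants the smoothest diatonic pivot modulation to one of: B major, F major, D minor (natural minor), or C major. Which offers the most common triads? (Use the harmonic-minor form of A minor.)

Triads of A minor (harmonic minor): Am (i), Bdim (ii°), Caug (III+), Dm (iv), E (V), F (VI), G#dim (vii°).
B major shares 1: E.
F major shares 3: Am, Dm, F.
D minor (natural minor) shares 3: Am, Dm, F.
C major shares 4: Am, Bdim, Dm, F.
The most common triads (4) are shared with C major.

C major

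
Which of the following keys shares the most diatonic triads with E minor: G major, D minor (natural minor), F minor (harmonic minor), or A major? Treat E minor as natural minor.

Triads of E minor (natural minor): Em (i), F#dim (ii°), G (III), Am (iv), Bm (v), C (VI), D (VII).
G major shares 7: Em, F#dim, G, Am, Bm, C, D.
D minor (natural minor) shares 2: Am, C.
F minor (harmonic minor) shares 1: C.
A major shares 2: Bm, D.
The most common triads (7) are shared with G major.

G major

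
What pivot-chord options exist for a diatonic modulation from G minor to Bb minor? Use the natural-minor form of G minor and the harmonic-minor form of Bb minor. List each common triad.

Adim, F

Triads in G minor (natural minor): G minor (i), A diminished (ii°), Bb major (III), C minor (iv), D minor (v), Eb major (VI), F major (VII).
Triads in Bb minor (harmonic minor): Bb minor (i), C diminished (ii°), Db augmented (III+), Eb minor (iv), F major (V), Gb major (VI), A diminished (vii°).
Shared triads with their functions: A diminished (ii° in G minor, vii° in Bb minor); F major (VII in G minor, V in Bb minor).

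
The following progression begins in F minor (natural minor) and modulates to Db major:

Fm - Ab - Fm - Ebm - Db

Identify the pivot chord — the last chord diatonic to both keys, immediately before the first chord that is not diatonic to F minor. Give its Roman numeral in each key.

Chords diatonic to F minor: Fm, Gdim, Ab, Bbm, Cm, Db, Eb.
Reading the progression, the first chord not in that set is Ebm, so the modulation leaves F minor there.
The chord immediately before Ebm is Fm, which is diatonic to both keys: i in F minor and iii in Db major.

Fm — i in F minor, iii in Db major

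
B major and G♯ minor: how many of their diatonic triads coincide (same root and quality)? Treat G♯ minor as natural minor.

7

Diatonic triads of B major: B (I), C♯m (ii), D♯m (iii), E (IV), F♯ (V), G♯m (vi), A♯dim (vii°).
Diatonic triads of G♯ minor (natural minor): G♯m (i), A♯dim (ii°), B (III), C♯m (iv), D♯m (v), E (VI), F♯ (VII).
Matching root and quality in both lists: B, C♯m, D♯m, E, F♯, G♯m, A♯dim.
That gives 7 common triads.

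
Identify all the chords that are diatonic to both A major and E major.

Triads in A major: A (I), Bm (ii), C#m (iii), D (IV), E (V), F#m (vi), G#dim (vii°).
Triads in E major: E (I), F#m (ii), G#m (iii), A (IV), B (V), C#m (vi), D#dim (vii°).
Shared triads with their functions: A (I in A major, IV in E major); C#m (iii in A major, vi in E major); E (V in A major, I in E major); F#m (vi in A major, ii in E major).

A, C#m, E, F#m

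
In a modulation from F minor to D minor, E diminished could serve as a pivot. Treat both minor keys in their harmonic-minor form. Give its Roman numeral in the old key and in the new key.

The scale of F minor (harmonic minor) is F G Ab Bb C Db E; E is degree 7, and the triad built there (E-G-Bb) is diminished, so it is vii°.
The scale of D minor (harmonic minor) is D E F G A Bb C#; E is degree 2, and the triad built there (E-G-Bb) is diminished, so it is ii°.

vii° in F minor; ii° in D minor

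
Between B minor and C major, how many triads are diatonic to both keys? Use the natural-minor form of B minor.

Diatonic triads of B minor (natural minor): B minor (i), C♯ diminished (ii°), D major (III), E minor (iv), F♯ minor (v), G major (VI), A major (VII).
Diatonic triads of C major: C major (I), D minor (ii), E minor (iii), F major (IV), G major (V), A minor (vi), B diminished (vii°).
Matching root and quality in both lists: E minor, G major.
That gives 2 common triads.

2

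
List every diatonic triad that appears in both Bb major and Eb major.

Bb, Cm, Eb, Gm

Triads in Bb major: Bb major (I), C minor (ii), D minor (iii), Eb major (IV), F major (V), G minor (vi), A diminished (vii°).
Triads in Eb major: Eb major (I), F minor (ii), G minor (iii), Ab major (IV), Bb major (V), C minor (vi), D diminished (vii°).
Shared triads with their functions: Bb major (I in Bb major, V in Eb major); C minor (ii in Bb major, vi in Eb major); Eb major (IV in Bb major, I in Eb major); G minor (vi in Bb major, iii in Eb major).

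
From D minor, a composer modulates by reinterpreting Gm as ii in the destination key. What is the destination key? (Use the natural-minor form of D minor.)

F major

The numeral ii denotes a minor triad on scale degree 2. With G on degree 2, the tonic of the new key is F.
Degree 2 carries a minor triad in major keys, so the destination is F major.
Check: the diatonic triads of F major are F (I), Gm (ii), Am (iii), B♭ (IV), C (V), Dm (vi), Edim (vii°) — Gm is indeed ii.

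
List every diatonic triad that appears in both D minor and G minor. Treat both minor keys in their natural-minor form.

Dm, F, Gm, B♭

Triads in D minor (natural minor): D minor (i), E diminished (ii°), F major (III), G minor (iv), A minor (v), B♭ major (VI), C major (VII).
Triads in G minor (natural minor): G minor (i), A diminished (ii°), B♭ major (III), C minor (iv), D minor (v), E♭ major (VI), F major (VII).
Shared triads with their functions: D minor (i in D minor, v in G minor); F major (III in D minor, VII in G minor); G minor (iv in D minor, i in G minor); B♭ major (VI in D minor, III in G minor).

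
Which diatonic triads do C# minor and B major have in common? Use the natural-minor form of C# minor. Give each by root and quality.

C#m, E, G#m, B

Triads in C# minor (natural minor): C# minor (i), D# diminished (ii°), E major (III), F# minor (iv), G# minor (v), A major (VI), B major (VII).
Triads in B major: B major (I), C# minor (ii), D# minor (iii), E major (IV), F# major (V), G# minor (vi), A# diminished (vii°).
Shared triads with their functions: C# minor (i in C# minor, ii in B major); E major (III in C# minor, IV in B major); G# minor (v in C# minor, vi in B major); B major (VII in C# minor, I in B major).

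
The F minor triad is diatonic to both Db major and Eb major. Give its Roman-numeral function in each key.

The scale of Db major is Db Eb F Gb Ab Bb C; F is degree 3, and the triad built there (F-Ab-C) is minor, so it is iii.
The scale of Eb major is Eb F G Ab Bb C D; F is degree 2, and the triad built there (F-Ab-C) is minor, so it is ii.

iii in Db major; ii in Eb major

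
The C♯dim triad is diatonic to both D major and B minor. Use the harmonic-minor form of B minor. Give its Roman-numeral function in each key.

vii° in D major; ii° in B minor

The scale of D major is D E F♯ G A B C♯; C♯ is degree 7, and the triad built there (C♯-E-G) is diminished, so it is vii°.
The scale of B minor (harmonic minor) is B C♯ D E F♯ G A♯; C♯ is degree 2, and the triad built there (C♯-E-G) is diminished, so it is ii°.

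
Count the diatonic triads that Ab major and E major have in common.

Diatonic triads of Ab major: Ab major (I), Bb minor (ii), C minor (iii), Db major (IV), Eb major (V), F minor (vi), G diminished (vii°).
Diatonic triads of E major: E major (I), F# minor (ii), G# minor (iii), A major (IV), B major (V), C# minor (vi), D# diminished (vii°).
No triad has the same root and quality in both keys.

0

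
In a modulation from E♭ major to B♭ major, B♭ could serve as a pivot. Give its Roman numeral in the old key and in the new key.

V in E♭ major; I in B♭ major

The scale of E♭ major is E♭ F G A♭ B♭ C D; B♭ is degree 5, and the triad built there (B♭-D-F) is major, so it is V.
The scale of B♭ major is B♭ C D E♭ F G A; B♭ is degree 1, and the triad built there (B♭-D-F) is major, so it is I.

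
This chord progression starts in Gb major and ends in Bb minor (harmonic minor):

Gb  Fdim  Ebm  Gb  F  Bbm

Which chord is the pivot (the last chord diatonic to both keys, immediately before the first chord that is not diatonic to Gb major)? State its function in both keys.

Chords diatonic to Gb major: Gb, Abm, Bbm, Cb, Db, Ebm, Fdim.
Reading the progression, the first chord not in that set is F, so the modulation leaves Gb major there.
The chord immediately before F is Gb, which is diatonic to both keys: I in Gb major and VI in Bb minor.

Gb — I in Gb major, VI in Bb minor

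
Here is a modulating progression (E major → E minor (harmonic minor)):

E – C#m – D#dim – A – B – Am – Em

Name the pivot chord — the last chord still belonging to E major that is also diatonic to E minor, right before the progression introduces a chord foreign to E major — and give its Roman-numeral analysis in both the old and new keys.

B — V in E major, V in E minor

Chords diatonic to E major: E, F#m, G#m, A, B, C#m, D#dim.
Reading the progression, the first chord not in that set is Am, so the modulation leaves E major there.
The chord immediately before Am is B, which is diatonic to both keys: V in E major and V in E minor.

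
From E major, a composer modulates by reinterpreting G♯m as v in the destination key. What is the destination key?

The numeral v denotes a minor triad on scale degree 5. With G♯ on degree 5, the tonic of the new key is C♯.
Degree 5 carries a minor triad in natural-minor keys, so the destination is C♯ minor.
Check: the diatonic triads of C♯ minor (natural minor) are C♯m (i), D♯dim (ii°), E (III), F♯m (iv), G♯m (v), A (VI), B (VII) — G♯m is indeed v.

C♯ minor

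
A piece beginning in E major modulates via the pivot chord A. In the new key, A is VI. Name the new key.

C♯ minor

The numeral VI denotes a major triad on scale degree 6. With A on degree 6, the tonic of the new key is C♯.
Degree 6 carries a major triad in minor keys, so the destination is C♯ minor.
Check: the diatonic triads of C♯ minor (natural minor) are C♯m (i), D♯dim (ii°), E (III), F♯m (iv), G♯m (v), A (VI), B (VII) — A is indeed VI.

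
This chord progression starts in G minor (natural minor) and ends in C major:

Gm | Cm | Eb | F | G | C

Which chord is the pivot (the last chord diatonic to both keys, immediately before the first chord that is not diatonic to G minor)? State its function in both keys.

F — VII in G minor, IV in C major

Chords diatonic to G minor: Gm, Adim, Bb, Cm, Dm, Eb, F.
Reading the progression, the first chord not in that set is G, so the modulation leaves G minor there.
The chord immediately before G is F, which is diatonic to both keys: VII in G minor and IV in C major.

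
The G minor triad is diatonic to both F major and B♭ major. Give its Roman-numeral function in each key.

The scale of F major is F G A B♭ C D E; G is degree 2, and the triad built there (G-B♭-D) is minor, so it is ii.
The scale of B♭ major is B♭ C D E♭ F G A; G is degree 6, and the triad built there (G-B♭-D) is minor, so it is vi.

ii in F major; vi in B♭ major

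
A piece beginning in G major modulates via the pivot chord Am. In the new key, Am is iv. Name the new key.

E minor

The numeral iv denotes a minor triad on scale degree 4. With A on degree 4, the tonic of the new key is E.
Degree 4 carries a minor triad in minor keys, so the destination is E minor.
Check: the diatonic triads of E minor (natural minor) are Em (i), F#dim (ii°), G (III), Am (iv), Bm (v), C (VI), D (VII) — Am is indeed iv.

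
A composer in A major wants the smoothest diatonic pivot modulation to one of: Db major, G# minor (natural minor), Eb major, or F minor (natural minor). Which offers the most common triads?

Triads of A major: A major (I), B minor (ii), C# minor (iii), D major (IV), E major (V), F# minor (vi), G# diminished (vii°).
Db major shares 0: none.
G# minor (natural minor) shares 2: C#m, E.
Eb major shares 0: none.
F minor (natural minor) shares 0: none.
The most common triads (2) are shared with G# minor.

G# minor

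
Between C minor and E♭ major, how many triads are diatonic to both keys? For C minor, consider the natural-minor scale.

Diatonic triads of C minor (natural minor): C minor (i), D diminished (ii°), E♭ major (III), F minor (iv), G minor (v), A♭ major (VI), B♭ major (VII).
Diatonic triads of E♭ major: E♭ major (I), F minor (ii), G minor (iii), A♭ major (IV), B♭ major (V), C minor (vi), D diminished (vii°).
Matching root and quality in both lists: C minor, D diminished, E♭ major, F minor, G minor, A♭ major, B♭ major.
That gives 7 common triads.

7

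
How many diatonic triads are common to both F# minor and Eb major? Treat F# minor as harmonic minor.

Diatonic triads of F# minor (harmonic minor): F#m (i), G#dim (ii°), Aaug (III+), Bm (iv), C# (V), D (VI), E#dim (vii°).
Diatonic triads of Eb major: Eb (I), Fm (ii), Gm (iii), Ab (IV), Bb (V), Cm (vi), Ddim (vii°).
No triad has the same root and quality in both keys.

0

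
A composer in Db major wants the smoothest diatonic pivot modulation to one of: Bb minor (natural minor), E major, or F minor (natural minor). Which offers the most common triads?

Triads of Db major: Db major (I), Eb minor (ii), F minor (iii), Gb major (IV), Ab major (V), Bb minor (vi), C diminished (vii°).
Bb minor (natural minor) shares 7: Db, Ebm, Fm, Gb, Ab, Bbm, Cdim.
E major shares 0: none.
F minor (natural minor) shares 4: Db, Fm, Ab, Bbm.
The most common triads (7) are shared with Bb minor.

Bb minor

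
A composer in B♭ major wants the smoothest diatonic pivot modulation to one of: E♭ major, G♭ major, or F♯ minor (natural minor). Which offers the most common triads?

E♭ major

Triads of B♭ major: B♭ (I), Cm (ii), Dm (iii), E♭ (IV), F (V), Gm (vi), Adim (vii°).
E♭ major shares 4: B♭, Cm, E♭, Gm.
G♭ major shares 0: none.
F♯ minor (natural minor) shares 0: none.
The most common triads (4) are shared with E♭ major.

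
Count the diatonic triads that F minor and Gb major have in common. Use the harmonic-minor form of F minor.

2

Diatonic triads of F minor (harmonic minor): Fm (i), Gdim (ii°), Abaug (III+), Bbm (iv), C (V), Db (VI), Edim (vii°).
Diatonic triads of Gb major: Gb (I), Abm (ii), Bbm (iii), Cb (IV), Db (V), Ebm (vi), Fdim (vii°).
Matching root and quality in both lists: Bbm, Db.
That gives 2 common triads.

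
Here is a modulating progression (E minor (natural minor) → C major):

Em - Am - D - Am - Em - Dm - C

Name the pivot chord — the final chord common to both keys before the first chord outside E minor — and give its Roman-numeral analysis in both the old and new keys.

Chords diatonic to E minor: Em, F#dim, G, Am, Bm, C, D.
Reading the progression, the first chord not in that set is Dm, so the modulation leaves E minor there.
The chord immediately before Dm is Em, which is diatonic to both keys: i in E minor and iii in C major.

Em — i in E minor, iii in C major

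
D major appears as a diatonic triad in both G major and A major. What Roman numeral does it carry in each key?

V in G major; IV in A major

The scale of G major is G A B C D E F#; D is degree 5, and the triad built there (D-F#-A) is major, so it is V.
The scale of A major is A B C# D E F# G#; D is degree 4, and the triad built there (D-F#-A) is major, so it is IV.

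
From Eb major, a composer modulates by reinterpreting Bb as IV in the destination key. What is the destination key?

F major

The numeral IV denotes a major triad on scale degree 4. With Bb on degree 4, the tonic of the new key is F.
Degree 4 carries a major triad in major keys, so the destination is F major.
Check: the diatonic triads of F major are F (I), Gm (ii), Am (iii), Bb (IV), C (V), Dm (vi), Edim (vii°) — Bb is indeed IV.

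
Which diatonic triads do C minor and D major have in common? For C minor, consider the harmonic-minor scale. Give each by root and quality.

G

Triads in C minor (harmonic minor): Cm (i), Ddim (ii°), Ebaug (III+), Fm (iv), G (V), Ab (VI), Bdim (vii°).
Triads in D major: D (I), Em (ii), F#m (iii), G (IV), A (V), Bm (vi), C#dim (vii°).
Shared triads with their functions: G (V in C minor, IV in D major).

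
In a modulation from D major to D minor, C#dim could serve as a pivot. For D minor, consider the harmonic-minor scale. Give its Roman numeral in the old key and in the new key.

The scale of D major is D E F# G A B C#; C# is degree 7, and the triad built there (C#-E-G) is diminished, so it is vii°.
The scale of D minor (harmonic minor) is D E F G A Bb C#; C# is degree 7, and the triad built there (C#-E-G) is diminished, so it is vii°.

vii° in D major; vii° in D minor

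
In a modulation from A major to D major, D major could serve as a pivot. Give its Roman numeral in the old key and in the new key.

The scale of A major is A B C# D E F# G#; D is degree 4, and the triad built there (D-F#-A) is major, so it is IV.
The scale of D major is D E F# G A B C#; D is degree 1, and the triad built there (D-F#-A) is major, so it is I.

IV in A major; I in D major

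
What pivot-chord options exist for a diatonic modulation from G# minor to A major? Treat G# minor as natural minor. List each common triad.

Triads in G# minor (natural minor): G#m (i), A#dim (ii°), B (III), C#m (iv), D#m (v), E (VI), F# (VII).
Triads in A major: A (I), Bm (ii), C#m (iii), D (IV), E (V), F#m (vi), G#dim (vii°).
Shared triads with their functions: C#m (iv in G# minor, iii in A major); E (VI in G# minor, V in A major).

C#m, E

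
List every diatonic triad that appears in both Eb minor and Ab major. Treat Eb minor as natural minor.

Bbm, Db

Triads in Eb minor (natural minor): Eb minor (i), F diminished (ii°), Gb major (III), Ab minor (iv), Bb minor (v), Cb major (VI), Db major (VII).
Triads in Ab major: Ab major (I), Bb minor (ii), C minor (iii), Db major (IV), Eb major (V), F minor (vi), G diminished (vii°).
Shared triads with their functions: Bb minor (v in Eb minor, ii in Ab major); Db major (VII in Eb minor, IV in Ab major).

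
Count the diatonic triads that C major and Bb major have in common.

2

Diatonic triads of C major: C (I), Dm (ii), Em (iii), F (IV), G (V), Am (vi), Bdim (vii°).
Diatonic triads of Bb major: Bb (I), Cm (ii), Dm (iii), Eb (IV), F (V), Gm (vi), Adim (vii°).
Matching root and quality in both lists: Dm, F.
That gives 2 common triads.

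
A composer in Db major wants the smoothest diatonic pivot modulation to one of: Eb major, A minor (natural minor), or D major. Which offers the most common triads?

Triads of Db major: Db (I), Ebm (ii), Fm (iii), Gb (IV), Ab (V), Bbm (vi), Cdim (vii°).
Eb major shares 2: Fm, Ab.
A minor (natural minor) shares 0: none.
D major shares 0: none.
The most common triads (2) are shared with Eb major.

Eb major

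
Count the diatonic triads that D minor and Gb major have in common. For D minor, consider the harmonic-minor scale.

Diatonic triads of D minor (harmonic minor): D minor (i), E diminished (ii°), F augmented (III+), G minor (iv), A major (V), Bb major (VI), C# diminished (vii°).
Diatonic triads of Gb major: Gb major (I), Ab minor (ii), Bb minor (iii), Cb major (IV), Db major (V), Eb minor (vi), F diminished (vii°).
No triad has the same root and quality in both keys.

0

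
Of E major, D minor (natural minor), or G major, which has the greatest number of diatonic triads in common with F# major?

Triads of F# major: F# (I), G#m (ii), A#m (iii), B (IV), C# (V), D#m (vi), E#dim (vii°).
E major shares 2: G#m, B.
D minor (natural minor) shares 0: none.
G major shares 0: none.
The most common triads (2) are shared with E major.

E major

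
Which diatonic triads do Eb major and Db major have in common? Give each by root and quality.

Fm, Ab

Triads in Eb major: Eb (I), Fm (ii), Gm (iii), Ab (IV), Bb (V), Cm (vi), Ddim (vii°).
Triads in Db major: Db (I), Ebm (ii), Fm (iii), Gb (IV), Ab (V), Bbm (vi), Cdim (vii°).
Shared triads with their functions: Fm (ii in Eb major, iii in Db major); Ab (IV in Eb major, V in Db major).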